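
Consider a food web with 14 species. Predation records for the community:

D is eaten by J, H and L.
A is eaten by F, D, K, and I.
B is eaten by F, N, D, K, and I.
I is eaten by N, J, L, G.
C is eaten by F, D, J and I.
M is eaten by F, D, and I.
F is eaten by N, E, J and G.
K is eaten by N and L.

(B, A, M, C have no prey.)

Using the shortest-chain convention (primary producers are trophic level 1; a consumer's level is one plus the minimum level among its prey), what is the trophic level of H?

Trophic level 3

B is a producer → level 1.
D eats B → level 2.
H eats D → level 3.
No prey of H is below level 2, so 3 is the minimum.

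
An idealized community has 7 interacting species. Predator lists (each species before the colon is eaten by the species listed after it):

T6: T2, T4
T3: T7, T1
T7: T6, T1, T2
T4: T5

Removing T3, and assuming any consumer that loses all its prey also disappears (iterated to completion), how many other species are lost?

6

Remove T3.
Round 1: T7 (all prey gone) → extinct.
Round 2: T6 (all prey gone), T1 (all prey gone) → extinct.
Round 3: T2 (all prey gone), T4 (all prey gone) → extinct.
Round 4: T5 (all prey gone) → extinct.
No further losses. Total secondary extinctions: 6.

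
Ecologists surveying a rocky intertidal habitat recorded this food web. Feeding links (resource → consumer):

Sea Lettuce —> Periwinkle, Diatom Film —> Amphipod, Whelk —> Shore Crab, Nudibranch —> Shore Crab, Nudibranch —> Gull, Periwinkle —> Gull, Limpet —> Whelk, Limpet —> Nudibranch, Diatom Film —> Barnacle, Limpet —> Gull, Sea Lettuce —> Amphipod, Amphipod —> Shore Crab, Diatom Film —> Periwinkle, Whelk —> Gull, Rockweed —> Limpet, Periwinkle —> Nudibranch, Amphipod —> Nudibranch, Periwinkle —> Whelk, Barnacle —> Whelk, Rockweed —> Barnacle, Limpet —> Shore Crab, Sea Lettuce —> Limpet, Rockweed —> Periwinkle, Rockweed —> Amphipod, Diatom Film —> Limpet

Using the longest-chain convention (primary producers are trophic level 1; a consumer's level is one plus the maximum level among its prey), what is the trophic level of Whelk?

Trophic level 3

Rockweed is a producer → level 1.
Periwinkle eats Rockweed (level 1); other prey at levels: Sea Lettuce 1, Diatom Film 1 → level 2.
Whelk eats Periwinkle (level 2); other prey at levels: Limpet 2, Barnacle 2 → level 3.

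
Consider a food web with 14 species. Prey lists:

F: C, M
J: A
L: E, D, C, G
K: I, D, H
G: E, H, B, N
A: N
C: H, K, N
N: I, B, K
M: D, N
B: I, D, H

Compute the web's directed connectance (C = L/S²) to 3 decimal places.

C = 0.133

The web has S = 14 species and L = 26 feeding links.
C = L / S² = 26 / 196 = 0.1327 ≈ 0.133.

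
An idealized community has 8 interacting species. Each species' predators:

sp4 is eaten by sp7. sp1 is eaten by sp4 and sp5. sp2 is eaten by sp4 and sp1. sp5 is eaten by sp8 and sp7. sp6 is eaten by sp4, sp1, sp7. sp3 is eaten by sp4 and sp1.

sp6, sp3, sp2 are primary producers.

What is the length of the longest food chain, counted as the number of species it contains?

4 species

One longest chain: sp6 → sp1 → sp5 → sp8.
It has 4 species and 3 links.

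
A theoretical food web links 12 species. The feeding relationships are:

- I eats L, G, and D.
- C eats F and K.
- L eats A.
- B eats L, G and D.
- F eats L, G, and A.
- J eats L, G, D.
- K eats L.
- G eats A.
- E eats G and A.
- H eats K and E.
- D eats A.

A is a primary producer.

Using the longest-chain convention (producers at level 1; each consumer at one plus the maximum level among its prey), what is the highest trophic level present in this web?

Producers (level 1): A.
A → G → E → H gives H level 4.
No species has a prey at level 4, so no species reaches level 5.

4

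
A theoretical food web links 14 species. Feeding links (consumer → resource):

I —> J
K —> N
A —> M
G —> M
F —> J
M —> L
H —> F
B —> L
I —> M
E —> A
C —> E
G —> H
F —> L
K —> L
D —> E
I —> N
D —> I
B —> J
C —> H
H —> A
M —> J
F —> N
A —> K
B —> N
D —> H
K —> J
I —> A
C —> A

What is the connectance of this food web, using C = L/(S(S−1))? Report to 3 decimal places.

C = 0.154

The web has S = 14 species and L = 28 feeding links.
C = L / (S(S−1)) = 28 / 182 = 0.1538 ≈ 0.154.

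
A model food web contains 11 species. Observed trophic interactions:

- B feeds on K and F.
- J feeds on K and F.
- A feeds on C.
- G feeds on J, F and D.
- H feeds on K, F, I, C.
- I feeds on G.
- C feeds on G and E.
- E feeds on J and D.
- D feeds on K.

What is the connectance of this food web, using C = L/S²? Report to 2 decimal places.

C = 0.15

The web has S = 11 species and L = 18 feeding links.
C = L / S² = 18 / 121 = 0.1488 ≈ 0.15.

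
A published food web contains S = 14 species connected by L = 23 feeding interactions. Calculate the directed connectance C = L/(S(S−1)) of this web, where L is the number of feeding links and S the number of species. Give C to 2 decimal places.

The web has S = 14 species and L = 23 feeding links.
C = L / (S(S−1)) = 23 / 182 = 0.1264 ≈ 0.13.

C = 0.13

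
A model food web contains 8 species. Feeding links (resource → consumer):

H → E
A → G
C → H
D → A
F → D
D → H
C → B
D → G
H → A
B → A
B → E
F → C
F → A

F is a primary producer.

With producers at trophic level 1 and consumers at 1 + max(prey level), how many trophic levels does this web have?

5

Producers (level 1): F.
F → C → H → A → G gives G level 5.
No species has a prey at level 5, so no species reaches level 6.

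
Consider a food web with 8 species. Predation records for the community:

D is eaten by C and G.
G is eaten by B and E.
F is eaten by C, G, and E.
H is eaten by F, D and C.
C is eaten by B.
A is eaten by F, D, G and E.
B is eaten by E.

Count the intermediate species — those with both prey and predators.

5

Intermediate species (has both prey and predators): F, D, G, C, B.
Count: 5.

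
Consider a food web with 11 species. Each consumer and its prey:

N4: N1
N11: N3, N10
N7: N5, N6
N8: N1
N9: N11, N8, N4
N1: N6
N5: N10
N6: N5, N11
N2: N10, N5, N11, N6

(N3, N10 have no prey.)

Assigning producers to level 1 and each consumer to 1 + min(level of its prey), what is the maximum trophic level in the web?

5

Producers (level 1): N3, N10.
Following each consumer down to its lowest-level prey: N10 → N5 → N6 → N1 → N4 (levels 1 through 5).
All prey of N4 (N1 4) are at level 4 or above, so N4 is at level 1 + 4 = 5.
Every consumer has at least one prey at level 4 or below, so none exceeds level 5.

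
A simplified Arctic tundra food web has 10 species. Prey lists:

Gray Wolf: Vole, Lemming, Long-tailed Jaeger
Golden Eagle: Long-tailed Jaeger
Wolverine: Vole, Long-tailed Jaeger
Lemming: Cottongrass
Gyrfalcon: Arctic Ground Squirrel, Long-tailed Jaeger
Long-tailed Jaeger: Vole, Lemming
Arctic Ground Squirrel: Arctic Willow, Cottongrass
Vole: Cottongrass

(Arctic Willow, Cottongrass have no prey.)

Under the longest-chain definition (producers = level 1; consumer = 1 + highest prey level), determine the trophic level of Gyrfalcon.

Cottongrass is a producer → level 1.
Vole eats Cottongrass → level 2.
Long-tailed Jaeger eats Vole (level 2); other prey at levels: Lemming 2 → level 3.
Gyrfalcon eats Long-tailed Jaeger (level 3); other prey at levels: Arctic Ground Squirrel 2 → level 4.

Trophic level 4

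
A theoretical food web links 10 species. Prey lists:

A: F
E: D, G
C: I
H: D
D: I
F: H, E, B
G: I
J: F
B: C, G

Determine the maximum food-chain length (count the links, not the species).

4 links

One longest chain: I → D → H → F → A.
It has 5 species and 4 links.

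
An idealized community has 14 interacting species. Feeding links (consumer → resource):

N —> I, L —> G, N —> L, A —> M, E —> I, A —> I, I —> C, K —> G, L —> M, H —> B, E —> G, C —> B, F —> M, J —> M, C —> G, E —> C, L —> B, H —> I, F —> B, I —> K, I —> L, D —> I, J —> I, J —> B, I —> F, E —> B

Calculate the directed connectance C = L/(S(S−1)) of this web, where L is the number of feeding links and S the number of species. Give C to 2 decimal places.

The web has S = 14 species and L = 26 feeding links.
C = L / (S(S−1)) = 26 / 182 = 0.1429 ≈ 0.14.

C = 0.14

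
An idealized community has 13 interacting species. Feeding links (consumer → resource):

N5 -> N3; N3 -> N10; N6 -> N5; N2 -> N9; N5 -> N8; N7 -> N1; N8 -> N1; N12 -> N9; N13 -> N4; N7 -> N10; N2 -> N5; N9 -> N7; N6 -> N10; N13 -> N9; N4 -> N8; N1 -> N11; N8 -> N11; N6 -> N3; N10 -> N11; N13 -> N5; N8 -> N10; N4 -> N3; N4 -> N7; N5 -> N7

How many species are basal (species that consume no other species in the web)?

1

Basal species (no prey listed): N11.
Count: 1.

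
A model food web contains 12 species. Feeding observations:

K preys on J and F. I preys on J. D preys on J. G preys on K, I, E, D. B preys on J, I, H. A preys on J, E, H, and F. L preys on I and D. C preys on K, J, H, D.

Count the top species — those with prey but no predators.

5

Top species (has prey, but nothing eats it): A, L, C, B, G.
Count: 5.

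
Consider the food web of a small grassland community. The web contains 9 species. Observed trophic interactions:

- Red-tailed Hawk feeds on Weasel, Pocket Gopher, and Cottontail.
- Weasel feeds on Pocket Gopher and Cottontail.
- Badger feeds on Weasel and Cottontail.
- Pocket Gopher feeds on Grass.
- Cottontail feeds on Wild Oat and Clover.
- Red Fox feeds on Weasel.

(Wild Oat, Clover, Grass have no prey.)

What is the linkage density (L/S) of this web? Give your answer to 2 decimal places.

L/S = 1.22

There are L = 11 links among S = 9 species.
L/S = 11/9 = 1.2222 ≈ 1.22.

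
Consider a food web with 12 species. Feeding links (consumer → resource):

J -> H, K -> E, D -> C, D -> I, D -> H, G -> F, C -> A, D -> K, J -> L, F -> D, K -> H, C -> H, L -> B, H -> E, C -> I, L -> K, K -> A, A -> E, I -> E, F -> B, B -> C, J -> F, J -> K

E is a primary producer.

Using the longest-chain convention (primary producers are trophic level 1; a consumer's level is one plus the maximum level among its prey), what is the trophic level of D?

E is a producer → level 1.
I eats E → level 2.
C eats I (level 2); other prey at levels: A 2, H 2 → level 3.
D eats C (level 3); other prey at levels: I 2, H 2, K 3 → level 4.

Trophic level 4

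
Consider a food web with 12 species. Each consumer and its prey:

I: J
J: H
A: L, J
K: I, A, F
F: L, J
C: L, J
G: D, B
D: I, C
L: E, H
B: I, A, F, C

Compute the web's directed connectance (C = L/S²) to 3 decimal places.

C = 0.146

The web has S = 12 species and L = 21 feeding links.
C = L / S² = 21 / 144 = 0.1458 ≈ 0.146.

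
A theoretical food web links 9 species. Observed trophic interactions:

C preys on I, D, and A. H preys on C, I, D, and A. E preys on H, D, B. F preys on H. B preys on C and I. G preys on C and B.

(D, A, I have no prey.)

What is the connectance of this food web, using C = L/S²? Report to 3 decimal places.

The web has S = 9 species and L = 15 feeding links.
C = L / S² = 15 / 81 = 0.1852 ≈ 0.185.

C = 0.185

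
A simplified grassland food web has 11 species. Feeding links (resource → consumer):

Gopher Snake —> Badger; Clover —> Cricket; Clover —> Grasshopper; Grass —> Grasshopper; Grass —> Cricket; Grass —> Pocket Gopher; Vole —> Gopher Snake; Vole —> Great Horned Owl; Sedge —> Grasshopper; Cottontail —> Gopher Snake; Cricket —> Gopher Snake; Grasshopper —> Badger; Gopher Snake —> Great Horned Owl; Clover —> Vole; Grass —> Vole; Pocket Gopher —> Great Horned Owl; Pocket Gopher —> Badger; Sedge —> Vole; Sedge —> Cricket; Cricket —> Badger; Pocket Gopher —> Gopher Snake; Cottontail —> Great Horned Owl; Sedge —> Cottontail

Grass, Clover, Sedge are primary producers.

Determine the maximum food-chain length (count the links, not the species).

One longest chain: Grass → Pocket Gopher → Gopher Snake → Badger.
It has 4 species and 3 links.

3 links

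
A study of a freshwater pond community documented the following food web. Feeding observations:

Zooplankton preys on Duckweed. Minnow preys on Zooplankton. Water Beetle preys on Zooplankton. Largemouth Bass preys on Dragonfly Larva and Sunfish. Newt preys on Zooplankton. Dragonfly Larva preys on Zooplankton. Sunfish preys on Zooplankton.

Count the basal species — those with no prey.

Basal species (no prey listed): Duckweed.
Count: 1.

1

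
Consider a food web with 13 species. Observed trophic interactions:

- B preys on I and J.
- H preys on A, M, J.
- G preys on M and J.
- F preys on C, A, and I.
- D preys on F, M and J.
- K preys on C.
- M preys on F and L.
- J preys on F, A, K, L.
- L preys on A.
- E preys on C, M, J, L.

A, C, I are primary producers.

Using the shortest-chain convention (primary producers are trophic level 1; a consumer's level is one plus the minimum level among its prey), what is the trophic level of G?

A is a producer → level 1.
J eats A → level 2.
G eats J → level 3.
No prey of G is below level 2, so 3 is the minimum.

Trophic level 3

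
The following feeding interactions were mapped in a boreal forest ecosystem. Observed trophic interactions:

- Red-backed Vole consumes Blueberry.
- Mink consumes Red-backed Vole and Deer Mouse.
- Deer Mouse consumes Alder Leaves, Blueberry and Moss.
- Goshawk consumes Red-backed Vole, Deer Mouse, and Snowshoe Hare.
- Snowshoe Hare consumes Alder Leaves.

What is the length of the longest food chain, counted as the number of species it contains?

3 species

One longest chain: Blueberry → Deer Mouse → Mink.
It has 3 species and 2 links.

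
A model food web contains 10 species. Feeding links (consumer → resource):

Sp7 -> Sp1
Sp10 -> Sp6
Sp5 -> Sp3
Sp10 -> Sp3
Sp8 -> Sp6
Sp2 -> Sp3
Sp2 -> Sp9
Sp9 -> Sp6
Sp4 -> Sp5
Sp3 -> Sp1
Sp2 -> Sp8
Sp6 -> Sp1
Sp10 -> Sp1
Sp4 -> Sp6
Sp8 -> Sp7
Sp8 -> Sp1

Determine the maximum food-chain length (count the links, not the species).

3 links

One longest chain: Sp1 → Sp3 → Sp5 → Sp4.
It has 4 species and 3 links.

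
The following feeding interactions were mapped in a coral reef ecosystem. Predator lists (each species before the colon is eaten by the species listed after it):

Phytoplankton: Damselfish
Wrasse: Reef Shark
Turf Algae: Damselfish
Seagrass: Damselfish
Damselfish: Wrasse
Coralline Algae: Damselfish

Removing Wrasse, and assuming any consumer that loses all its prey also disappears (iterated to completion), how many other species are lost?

1

Remove Wrasse.
Round 1: Reef Shark (all prey gone) → extinct.
No further losses. Total secondary extinctions: 1.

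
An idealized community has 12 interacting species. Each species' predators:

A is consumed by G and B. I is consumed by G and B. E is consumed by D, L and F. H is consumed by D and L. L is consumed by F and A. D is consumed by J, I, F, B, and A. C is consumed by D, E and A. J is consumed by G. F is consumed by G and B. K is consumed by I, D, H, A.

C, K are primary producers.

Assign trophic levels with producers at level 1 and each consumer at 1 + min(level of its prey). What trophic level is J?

Trophic level 3

C is a producer → level 1.
D eats C → level 2.
J eats D → level 3.
No prey of J is below level 2, so 3 is the minimum.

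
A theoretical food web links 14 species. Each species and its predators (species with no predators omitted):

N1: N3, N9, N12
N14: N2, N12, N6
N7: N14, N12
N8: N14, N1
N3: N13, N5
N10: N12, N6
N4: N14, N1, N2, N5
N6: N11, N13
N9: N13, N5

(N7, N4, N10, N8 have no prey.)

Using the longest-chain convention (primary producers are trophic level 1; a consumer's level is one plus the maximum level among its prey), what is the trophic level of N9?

Trophic level 3

N4 is a producer → level 1.
N1 eats N4 (level 1); other prey at levels: N8 1 → level 2.
N9 eats N1 → level 3.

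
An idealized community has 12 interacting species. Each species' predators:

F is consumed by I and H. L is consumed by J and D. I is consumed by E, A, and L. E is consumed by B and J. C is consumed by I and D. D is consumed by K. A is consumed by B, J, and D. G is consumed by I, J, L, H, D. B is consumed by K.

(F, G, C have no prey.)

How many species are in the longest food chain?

One longest chain: F → I → A → B → K.
It has 5 species and 4 links.

5 species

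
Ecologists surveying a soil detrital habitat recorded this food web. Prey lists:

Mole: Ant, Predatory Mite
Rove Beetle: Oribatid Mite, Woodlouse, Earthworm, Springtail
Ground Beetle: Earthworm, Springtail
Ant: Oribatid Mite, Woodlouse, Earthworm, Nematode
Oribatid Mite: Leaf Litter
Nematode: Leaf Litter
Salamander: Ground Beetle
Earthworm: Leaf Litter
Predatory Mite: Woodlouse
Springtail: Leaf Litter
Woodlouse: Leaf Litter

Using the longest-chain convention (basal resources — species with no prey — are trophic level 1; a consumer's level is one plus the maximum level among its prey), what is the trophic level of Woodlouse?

Trophic level 2

Leaf Litter has no prey (basal) → level 1.
Woodlouse eats Leaf Litter → level 2.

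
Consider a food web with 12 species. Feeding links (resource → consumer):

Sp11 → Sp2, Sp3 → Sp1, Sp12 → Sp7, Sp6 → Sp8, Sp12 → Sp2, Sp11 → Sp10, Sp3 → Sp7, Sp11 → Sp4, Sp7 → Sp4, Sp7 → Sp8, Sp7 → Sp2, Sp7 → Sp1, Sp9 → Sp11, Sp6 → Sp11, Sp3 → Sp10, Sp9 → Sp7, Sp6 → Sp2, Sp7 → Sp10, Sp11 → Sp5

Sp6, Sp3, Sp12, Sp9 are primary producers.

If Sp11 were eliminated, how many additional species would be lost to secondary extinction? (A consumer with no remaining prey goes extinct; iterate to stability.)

Remove Sp11.
Round 1: Sp5 (all prey gone) → extinct.
No further losses. Total secondary extinctions: 1.

1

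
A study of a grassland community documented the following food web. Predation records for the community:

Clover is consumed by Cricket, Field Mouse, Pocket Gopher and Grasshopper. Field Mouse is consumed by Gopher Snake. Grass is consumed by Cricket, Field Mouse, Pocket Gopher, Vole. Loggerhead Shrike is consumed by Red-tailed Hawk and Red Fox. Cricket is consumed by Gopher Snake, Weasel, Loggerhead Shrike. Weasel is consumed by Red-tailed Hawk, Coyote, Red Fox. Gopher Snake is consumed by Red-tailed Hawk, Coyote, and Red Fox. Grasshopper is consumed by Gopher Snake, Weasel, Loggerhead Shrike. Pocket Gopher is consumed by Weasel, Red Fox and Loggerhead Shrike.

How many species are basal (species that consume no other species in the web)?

2

Basal species (no prey listed): Grass, Clover.
Count: 2.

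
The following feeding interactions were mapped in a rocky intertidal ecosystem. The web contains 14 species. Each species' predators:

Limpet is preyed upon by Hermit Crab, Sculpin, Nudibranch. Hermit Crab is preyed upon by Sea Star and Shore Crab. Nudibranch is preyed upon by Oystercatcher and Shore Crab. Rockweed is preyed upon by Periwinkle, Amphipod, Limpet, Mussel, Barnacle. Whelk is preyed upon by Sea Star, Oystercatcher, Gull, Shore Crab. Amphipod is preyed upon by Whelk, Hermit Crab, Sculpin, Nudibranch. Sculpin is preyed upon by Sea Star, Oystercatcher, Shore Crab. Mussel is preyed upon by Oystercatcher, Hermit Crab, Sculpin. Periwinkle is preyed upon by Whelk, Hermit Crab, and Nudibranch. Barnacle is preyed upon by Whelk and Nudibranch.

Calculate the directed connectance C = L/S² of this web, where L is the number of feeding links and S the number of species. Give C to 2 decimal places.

C = 0.16

The web has S = 14 species and L = 31 feeding links.
C = L / S² = 31 / 196 = 0.1582 ≈ 0.16.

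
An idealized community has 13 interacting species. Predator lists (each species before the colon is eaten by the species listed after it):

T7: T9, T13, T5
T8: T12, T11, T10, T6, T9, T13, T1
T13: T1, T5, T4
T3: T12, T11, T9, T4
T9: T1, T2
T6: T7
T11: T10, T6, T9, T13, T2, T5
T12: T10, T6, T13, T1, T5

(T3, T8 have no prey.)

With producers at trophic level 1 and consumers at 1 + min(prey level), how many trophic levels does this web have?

3

Producers (level 1): T3, T8.
Following each consumer down to its lowest-level prey: T8 → T13 → T5 (levels 1 through 3).
All prey of T5 (T13 2, T12 2, T11 2, T7 3) are at level 2 or above, so T5 is at level 1 + 2 = 3.
Every consumer has at least one prey at level 2 or below, so none exceeds level 3.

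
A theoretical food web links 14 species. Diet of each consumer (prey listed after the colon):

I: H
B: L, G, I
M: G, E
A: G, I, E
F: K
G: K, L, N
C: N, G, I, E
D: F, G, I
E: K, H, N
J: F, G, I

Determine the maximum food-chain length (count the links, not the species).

One longest chain: K → G → B.
It has 3 species and 2 links.

2 links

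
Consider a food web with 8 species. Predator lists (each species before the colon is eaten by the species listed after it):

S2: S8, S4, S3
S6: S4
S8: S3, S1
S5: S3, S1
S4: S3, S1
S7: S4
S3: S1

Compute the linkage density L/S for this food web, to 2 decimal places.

There are L = 12 links among S = 8 species.
L/S = 12/8 = 1.5000 ≈ 1.50.

L/S = 1.50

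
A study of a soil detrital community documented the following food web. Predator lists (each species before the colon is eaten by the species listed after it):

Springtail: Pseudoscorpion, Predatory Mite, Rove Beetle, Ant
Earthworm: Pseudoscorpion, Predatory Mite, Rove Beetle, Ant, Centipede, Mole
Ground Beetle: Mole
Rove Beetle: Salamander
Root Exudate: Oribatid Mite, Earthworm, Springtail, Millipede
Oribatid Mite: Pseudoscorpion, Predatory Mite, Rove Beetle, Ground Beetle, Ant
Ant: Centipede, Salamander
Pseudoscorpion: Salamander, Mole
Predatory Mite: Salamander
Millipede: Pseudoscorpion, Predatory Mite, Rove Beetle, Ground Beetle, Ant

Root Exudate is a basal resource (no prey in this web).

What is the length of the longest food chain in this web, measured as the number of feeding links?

One longest chain: Root Exudate → Oribatid Mite → Ant → Centipede.
It has 4 species and 3 links.

3 links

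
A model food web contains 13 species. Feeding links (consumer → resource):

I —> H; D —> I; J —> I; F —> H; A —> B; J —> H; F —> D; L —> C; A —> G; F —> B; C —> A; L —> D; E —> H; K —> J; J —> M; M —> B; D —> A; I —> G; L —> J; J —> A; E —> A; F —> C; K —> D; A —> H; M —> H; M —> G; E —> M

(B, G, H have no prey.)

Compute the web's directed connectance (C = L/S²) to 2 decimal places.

The web has S = 13 species and L = 27 feeding links.
C = L / S² = 27 / 169 = 0.1598 ≈ 0.16.

C = 0.16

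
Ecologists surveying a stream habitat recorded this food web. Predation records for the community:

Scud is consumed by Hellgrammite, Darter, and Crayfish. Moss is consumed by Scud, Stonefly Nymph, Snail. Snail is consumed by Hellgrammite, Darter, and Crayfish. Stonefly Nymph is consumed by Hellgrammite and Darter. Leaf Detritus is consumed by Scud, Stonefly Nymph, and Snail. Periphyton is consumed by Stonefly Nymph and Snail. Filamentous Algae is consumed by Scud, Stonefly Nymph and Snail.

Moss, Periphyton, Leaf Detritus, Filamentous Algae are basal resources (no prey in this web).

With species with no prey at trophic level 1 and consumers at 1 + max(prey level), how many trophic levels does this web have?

3

Basal resources (level 1): Moss, Periphyton, Leaf Detritus, Filamentous Algae.
Moss → Snail → Crayfish gives Crayfish level 3.
No species has a prey at level 3, so no species reaches level 4.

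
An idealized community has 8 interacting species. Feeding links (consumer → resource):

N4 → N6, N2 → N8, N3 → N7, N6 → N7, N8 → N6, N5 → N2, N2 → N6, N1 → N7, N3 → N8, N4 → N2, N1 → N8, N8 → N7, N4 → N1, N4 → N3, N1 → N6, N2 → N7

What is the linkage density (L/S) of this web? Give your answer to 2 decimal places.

There are L = 16 links among S = 8 species.
L/S = 16/8 = 2.0000 ≈ 2.00.

L/S = 2.00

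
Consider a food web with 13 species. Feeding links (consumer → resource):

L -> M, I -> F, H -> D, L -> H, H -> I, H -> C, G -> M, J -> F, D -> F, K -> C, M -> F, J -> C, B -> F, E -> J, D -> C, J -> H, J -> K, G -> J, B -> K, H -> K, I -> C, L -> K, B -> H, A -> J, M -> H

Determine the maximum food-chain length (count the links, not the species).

4 links

One longest chain: C → I → H → J → A.
It has 5 species and 4 links.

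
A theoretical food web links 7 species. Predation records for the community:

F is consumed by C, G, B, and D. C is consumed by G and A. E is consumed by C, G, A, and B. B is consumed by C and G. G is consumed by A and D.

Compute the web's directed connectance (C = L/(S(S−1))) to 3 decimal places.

C = 0.333

The web has S = 7 species and L = 14 feeding links.
C = L / (S(S−1)) = 14 / 42 = 0.3333 ≈ 0.333.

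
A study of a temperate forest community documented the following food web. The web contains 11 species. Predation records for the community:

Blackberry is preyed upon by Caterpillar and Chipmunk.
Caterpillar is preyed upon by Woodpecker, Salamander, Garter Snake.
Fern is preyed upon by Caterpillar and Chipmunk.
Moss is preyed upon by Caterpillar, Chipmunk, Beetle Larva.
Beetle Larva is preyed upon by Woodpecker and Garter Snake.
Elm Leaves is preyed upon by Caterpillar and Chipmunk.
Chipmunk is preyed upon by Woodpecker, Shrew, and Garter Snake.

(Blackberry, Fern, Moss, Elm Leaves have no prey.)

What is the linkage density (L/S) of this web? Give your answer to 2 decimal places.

There are L = 17 links among S = 11 species.
L/S = 17/11 = 1.5455 ≈ 1.55.

L/S = 1.55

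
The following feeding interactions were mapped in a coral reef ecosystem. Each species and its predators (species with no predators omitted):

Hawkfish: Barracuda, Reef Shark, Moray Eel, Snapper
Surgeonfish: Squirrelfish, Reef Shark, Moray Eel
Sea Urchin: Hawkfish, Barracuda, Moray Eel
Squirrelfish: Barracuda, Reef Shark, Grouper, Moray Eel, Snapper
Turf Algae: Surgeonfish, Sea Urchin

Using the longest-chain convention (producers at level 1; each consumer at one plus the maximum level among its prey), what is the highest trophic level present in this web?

Producers (level 1): Turf Algae.
Turf Algae → Sea Urchin → Hawkfish → Barracuda gives Barracuda level 4.
No species has a prey at level 4, so no species reaches level 5.

4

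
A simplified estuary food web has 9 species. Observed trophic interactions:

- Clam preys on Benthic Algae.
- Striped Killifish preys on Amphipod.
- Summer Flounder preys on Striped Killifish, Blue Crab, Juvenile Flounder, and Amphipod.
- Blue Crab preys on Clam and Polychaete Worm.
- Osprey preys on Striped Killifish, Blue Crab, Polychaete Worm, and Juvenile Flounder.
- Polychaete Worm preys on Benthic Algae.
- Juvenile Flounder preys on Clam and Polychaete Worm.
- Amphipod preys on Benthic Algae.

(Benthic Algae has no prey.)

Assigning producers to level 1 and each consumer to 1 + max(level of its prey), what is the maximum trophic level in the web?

4

Producers (level 1): Benthic Algae.
Benthic Algae → Amphipod → Striped Killifish → Summer Flounder gives Summer Flounder level 4.
No species has a prey at level 4, so no species reaches level 5.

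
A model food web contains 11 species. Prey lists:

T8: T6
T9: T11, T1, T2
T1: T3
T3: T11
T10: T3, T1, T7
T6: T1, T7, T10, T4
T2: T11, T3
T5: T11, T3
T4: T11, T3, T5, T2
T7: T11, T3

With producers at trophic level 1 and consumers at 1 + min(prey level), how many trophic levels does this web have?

4

Producers (level 1): T11.
Following each consumer down to its lowest-level prey: T11 → T7 → T6 → T8 (levels 1 through 4).
All prey of T8 (T6 3) are at level 3 or above, so T8 is at level 1 + 3 = 4.
Every consumer has at least one prey at level 3 or below, so none exceeds level 4.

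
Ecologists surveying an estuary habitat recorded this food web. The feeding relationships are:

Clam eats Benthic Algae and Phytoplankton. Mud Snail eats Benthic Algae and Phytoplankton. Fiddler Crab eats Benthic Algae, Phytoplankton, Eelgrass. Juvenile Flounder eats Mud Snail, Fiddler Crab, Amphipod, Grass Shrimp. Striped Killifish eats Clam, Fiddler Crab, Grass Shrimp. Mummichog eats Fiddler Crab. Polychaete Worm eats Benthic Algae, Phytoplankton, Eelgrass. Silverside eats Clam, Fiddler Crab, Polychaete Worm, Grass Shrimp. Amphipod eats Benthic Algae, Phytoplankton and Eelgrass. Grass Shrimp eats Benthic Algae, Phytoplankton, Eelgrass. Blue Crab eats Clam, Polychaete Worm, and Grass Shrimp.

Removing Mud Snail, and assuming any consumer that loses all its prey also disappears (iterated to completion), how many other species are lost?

Remove Mud Snail.
Every predator of it retains at least one other prey: Juvenile Flounder still has Amphipod, Grass Shrimp, Fiddler Crab.
No consumer loses all prey, so no secondary extinctions occur.

0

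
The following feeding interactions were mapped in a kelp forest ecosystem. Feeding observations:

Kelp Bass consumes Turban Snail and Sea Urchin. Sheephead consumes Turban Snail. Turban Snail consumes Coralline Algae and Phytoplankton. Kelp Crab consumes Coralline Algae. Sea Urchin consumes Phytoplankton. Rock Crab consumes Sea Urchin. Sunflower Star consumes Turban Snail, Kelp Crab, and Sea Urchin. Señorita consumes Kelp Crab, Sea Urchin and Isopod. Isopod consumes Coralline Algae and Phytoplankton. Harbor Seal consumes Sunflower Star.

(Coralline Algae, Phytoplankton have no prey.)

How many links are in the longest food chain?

One longest chain: Phytoplankton → Sea Urchin → Sunflower Star → Harbor Seal.
It has 4 species and 3 links.

3 links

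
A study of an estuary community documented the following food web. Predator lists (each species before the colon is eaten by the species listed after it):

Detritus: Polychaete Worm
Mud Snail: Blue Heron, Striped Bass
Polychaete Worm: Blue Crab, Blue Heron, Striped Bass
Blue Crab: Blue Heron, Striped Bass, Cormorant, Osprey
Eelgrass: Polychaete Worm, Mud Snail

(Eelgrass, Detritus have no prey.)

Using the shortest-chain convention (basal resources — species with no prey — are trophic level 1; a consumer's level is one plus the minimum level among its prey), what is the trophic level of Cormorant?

Trophic level 4

Eelgrass has no prey (basal) → level 1.
Polychaete Worm eats Eelgrass → level 2.
Blue Crab eats Polychaete Worm → level 3.
Cormorant eats Blue Crab → level 4.
No prey of Cormorant is below level 3, so 4 is the minimum.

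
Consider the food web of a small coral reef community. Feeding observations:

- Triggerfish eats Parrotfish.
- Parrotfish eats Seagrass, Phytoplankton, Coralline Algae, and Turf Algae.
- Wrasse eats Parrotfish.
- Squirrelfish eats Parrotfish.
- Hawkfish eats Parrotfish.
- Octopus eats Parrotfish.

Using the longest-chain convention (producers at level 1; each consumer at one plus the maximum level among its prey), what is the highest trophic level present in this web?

Producers (level 1): Seagrass, Coralline Algae, Phytoplankton, Turf Algae.
Seagrass → Parrotfish → Triggerfish gives Triggerfish level 3.
No species has a prey at level 3, so no species reaches level 4.

3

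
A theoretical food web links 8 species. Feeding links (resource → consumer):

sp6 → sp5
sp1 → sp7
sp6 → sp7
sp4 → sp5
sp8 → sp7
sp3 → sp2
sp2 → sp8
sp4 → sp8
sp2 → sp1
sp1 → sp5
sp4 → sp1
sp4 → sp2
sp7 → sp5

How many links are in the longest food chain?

4 links

One longest chain: sp4 → sp2 → sp8 → sp7 → sp5.
It has 5 species and 4 links.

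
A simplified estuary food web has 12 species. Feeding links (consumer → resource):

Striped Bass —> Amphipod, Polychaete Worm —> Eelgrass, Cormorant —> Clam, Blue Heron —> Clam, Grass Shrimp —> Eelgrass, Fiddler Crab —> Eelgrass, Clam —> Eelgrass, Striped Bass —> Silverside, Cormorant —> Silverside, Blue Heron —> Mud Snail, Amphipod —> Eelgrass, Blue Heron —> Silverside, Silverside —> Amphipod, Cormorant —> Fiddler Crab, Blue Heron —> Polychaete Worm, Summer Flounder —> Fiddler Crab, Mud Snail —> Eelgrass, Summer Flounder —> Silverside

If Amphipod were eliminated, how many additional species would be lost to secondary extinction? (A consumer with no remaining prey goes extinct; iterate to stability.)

Remove Amphipod.
Round 1: Silverside (all prey gone) → extinct.
Round 2: Striped Bass (all prey gone) → extinct.
No further losses. Total secondary extinctions: 2.

2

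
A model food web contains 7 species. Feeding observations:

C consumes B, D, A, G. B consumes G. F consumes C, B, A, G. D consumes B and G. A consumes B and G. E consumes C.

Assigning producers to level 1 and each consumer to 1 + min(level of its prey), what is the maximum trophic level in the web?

3

Producers (level 1): G.
Following each consumer down to its lowest-level prey: G → C → E (levels 1 through 3).
All prey of E (C 2) are at level 2 or above, so E is at level 1 + 2 = 3.
Every consumer has at least one prey at level 2 or below, so none exceeds level 3.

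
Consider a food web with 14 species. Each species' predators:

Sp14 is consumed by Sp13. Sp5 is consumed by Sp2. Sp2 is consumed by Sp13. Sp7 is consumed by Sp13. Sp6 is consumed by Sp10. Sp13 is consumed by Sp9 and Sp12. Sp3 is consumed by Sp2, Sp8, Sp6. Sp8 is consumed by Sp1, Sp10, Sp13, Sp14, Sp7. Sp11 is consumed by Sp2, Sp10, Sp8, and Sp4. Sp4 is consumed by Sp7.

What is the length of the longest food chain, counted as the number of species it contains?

5 species

One longest chain: Sp11 → Sp4 → Sp7 → Sp13 → Sp12.
It has 5 species and 4 links.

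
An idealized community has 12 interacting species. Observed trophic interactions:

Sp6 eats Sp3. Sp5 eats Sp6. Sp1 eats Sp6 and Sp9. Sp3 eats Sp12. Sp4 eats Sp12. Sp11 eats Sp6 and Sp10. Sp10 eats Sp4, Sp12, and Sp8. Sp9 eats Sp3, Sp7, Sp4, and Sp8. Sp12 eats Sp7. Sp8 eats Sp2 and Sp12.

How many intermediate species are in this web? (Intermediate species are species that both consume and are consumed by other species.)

7

Intermediate species (has both prey and predators): Sp12, Sp4, Sp3, Sp8, Sp10, Sp6, Sp9.
Count: 7.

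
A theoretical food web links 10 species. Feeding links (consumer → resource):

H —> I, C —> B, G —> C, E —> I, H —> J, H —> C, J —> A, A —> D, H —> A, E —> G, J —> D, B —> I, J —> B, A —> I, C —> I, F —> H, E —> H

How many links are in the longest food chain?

One longest chain: I → B → C → G → E.
It has 5 species and 4 links.

4 links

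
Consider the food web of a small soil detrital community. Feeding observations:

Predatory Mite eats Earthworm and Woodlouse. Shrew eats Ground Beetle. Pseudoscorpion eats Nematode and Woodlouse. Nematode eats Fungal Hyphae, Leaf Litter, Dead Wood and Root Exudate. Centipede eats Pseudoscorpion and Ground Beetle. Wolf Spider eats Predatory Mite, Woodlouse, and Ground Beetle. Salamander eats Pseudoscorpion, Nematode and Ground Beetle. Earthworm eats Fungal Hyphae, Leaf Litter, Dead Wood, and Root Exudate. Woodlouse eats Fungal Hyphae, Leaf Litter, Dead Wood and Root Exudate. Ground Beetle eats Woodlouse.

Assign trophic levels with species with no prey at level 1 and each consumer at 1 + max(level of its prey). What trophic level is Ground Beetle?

Trophic level 3

Fungal Hyphae has no prey (basal) → level 1.
Woodlouse eats Fungal Hyphae (level 1); other prey at levels: Leaf Litter 1, Dead Wood 1, Root Exudate 1 → level 2.
Ground Beetle eats Woodlouse → level 3.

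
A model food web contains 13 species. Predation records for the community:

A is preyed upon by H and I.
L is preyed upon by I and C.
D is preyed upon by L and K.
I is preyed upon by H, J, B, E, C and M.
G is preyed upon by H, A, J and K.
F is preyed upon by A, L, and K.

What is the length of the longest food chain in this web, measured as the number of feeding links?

3 links

One longest chain: D → L → I → E.
It has 4 species and 3 links.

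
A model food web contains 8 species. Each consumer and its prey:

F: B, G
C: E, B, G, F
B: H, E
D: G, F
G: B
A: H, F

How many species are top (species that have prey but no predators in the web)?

Top species (has prey, but nothing eats it): A, C, D.
Count: 3.

3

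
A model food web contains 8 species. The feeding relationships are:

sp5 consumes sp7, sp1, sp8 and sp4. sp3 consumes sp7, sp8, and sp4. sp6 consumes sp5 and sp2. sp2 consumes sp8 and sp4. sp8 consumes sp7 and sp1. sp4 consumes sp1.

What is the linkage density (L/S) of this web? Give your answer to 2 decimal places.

There are L = 14 links among S = 8 species.
L/S = 14/8 = 1.7500 ≈ 1.75.

L/S = 1.75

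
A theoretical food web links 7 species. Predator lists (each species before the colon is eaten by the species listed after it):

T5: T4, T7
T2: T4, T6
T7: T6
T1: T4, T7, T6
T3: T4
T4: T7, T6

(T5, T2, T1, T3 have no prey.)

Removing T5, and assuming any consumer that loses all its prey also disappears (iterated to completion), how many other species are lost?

Remove T5.
Every predator of it retains at least one other prey: T4 still has T2, T1, T3; T7 still has T1, T4.
No consumer loses all prey, so no secondary extinctions occur.

0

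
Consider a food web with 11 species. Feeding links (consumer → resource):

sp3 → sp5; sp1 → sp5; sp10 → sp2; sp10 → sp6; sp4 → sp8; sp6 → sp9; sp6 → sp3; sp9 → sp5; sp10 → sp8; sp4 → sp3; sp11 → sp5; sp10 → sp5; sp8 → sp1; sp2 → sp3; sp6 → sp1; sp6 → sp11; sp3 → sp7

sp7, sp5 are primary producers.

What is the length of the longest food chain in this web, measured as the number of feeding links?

3 links

One longest chain: sp7 → sp3 → sp2 → sp10.
It has 4 species and 3 links.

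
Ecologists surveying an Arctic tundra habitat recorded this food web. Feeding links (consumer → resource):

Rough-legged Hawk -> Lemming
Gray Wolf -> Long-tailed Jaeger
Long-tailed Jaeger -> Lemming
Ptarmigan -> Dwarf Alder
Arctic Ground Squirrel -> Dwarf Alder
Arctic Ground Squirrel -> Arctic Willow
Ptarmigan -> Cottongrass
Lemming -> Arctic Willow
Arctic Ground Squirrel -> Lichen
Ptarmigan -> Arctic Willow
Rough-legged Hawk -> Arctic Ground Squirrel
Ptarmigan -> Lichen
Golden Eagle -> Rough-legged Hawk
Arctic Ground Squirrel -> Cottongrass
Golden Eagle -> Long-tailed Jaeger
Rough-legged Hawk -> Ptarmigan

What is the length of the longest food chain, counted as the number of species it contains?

One longest chain: Arctic Willow → Lemming → Long-tailed Jaeger → Gray Wolf.
It has 4 species and 3 links.

4 species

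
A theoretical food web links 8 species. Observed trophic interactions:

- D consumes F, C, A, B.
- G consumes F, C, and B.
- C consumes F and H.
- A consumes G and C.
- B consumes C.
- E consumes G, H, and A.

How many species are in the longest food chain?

One longest chain: F → C → B → G → A → E.
It has 6 species and 5 links.

6 species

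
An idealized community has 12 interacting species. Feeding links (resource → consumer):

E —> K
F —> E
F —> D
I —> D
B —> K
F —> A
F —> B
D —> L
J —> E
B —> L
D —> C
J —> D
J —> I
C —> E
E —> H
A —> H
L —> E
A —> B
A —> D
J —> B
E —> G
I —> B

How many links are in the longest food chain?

5 links

One longest chain: J → I → D → C → E → K.
It has 6 species and 5 links.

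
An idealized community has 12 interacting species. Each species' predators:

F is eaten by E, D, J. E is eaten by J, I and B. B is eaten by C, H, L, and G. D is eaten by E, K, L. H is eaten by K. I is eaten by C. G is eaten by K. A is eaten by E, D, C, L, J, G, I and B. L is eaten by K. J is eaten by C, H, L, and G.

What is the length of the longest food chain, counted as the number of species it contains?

6 species

One longest chain: A → D → E → J → H → K.
It has 6 species and 5 links.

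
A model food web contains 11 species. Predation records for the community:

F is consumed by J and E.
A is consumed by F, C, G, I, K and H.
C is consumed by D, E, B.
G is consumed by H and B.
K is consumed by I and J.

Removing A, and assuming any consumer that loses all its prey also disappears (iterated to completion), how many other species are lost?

10

Remove A.
Round 1: K (all prey gone), G (all prey gone), C (all prey gone), F (all prey gone) → extinct.
Round 2: H (all prey gone), E (all prey gone), D (all prey gone), I (all prey gone), J (all prey gone), B (all prey gone) → extinct.
No further losses. Total secondary extinctions: 10.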